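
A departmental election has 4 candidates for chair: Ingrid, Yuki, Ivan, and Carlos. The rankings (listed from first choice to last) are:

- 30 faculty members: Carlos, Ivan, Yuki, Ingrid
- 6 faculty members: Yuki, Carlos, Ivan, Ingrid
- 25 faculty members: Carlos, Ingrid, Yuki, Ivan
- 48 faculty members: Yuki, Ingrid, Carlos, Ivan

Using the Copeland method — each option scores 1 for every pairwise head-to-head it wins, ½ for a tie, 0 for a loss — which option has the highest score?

Ingrid: beats Ivan; loses to Yuki and Carlos → score 1.
Yuki: beats Ingrid and Ivan; loses to Carlos → score 2.
Ivan: loses to Ingrid, Yuki, and Carlos → score 0.
Carlos: beats Ingrid, Yuki, and Ivan → score 3.
Carlos has the best pairwise record.

Carlos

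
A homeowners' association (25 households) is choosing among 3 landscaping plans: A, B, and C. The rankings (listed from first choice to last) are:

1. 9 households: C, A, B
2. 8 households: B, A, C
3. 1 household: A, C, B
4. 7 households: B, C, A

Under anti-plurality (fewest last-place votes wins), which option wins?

Last-place votes: A 7, B 10, C 8.
A is ranked last by the fewest voters, so A wins.

A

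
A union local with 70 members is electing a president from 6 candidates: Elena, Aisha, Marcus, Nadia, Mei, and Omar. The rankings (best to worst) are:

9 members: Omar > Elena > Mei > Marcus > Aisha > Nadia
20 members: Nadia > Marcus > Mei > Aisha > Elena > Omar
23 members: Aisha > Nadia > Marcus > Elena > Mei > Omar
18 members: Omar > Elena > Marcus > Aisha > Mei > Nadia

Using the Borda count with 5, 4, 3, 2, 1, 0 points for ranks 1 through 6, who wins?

Elena: 9·4 + 20·1 + 23·2 + 18·4 = 174
Aisha: 9·1 + 20·2 + 23·5 + 18·2 = 200
Marcus: 9·2 + 20·4 + 23·3 + 18·3 = 221
Nadia: 9·0 + 20·5 + 23·4 + 18·0 = 192
Mei: 9·3 + 20·3 + 23·1 + 18·1 = 128
Omar: 9·5 + 20·0 + 23·0 + 18·5 = 135
Marcus has the highest Borda score (221).

Marcus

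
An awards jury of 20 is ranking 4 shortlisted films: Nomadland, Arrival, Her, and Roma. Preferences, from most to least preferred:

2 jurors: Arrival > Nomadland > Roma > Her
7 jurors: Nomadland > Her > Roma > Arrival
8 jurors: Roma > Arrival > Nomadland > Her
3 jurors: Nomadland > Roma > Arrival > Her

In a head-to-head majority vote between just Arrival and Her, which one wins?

Arrival

Voters preferring Arrival to Her: 13; preferring Her to Arrival: 7.
Arrival wins the head-to-head.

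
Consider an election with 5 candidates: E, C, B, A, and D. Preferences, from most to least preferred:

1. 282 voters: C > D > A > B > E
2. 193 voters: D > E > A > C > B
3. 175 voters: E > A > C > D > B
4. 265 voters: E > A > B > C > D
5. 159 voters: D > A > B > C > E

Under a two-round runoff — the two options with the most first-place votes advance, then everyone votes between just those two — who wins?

D

Round 1 first-place votes: E 440, C 282, B 0, A 0, D 352.
E and D advance.
Runoff: E is preferred to D by 440 voters; D by 634.
D wins the runoff.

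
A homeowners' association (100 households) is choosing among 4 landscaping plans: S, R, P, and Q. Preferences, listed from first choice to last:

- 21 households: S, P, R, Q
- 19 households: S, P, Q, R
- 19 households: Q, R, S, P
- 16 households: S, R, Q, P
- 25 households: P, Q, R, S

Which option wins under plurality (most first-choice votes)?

First-place votes: S 56, R 0, P 25, Q 19.
S has the most first-place votes.

S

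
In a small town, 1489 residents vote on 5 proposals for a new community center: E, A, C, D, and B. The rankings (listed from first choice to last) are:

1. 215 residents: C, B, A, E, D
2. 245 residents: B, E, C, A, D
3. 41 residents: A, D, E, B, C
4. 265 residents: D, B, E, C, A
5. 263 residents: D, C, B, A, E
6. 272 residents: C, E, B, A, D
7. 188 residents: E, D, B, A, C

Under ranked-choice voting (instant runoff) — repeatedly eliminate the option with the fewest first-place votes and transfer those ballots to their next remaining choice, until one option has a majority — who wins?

D

Round 1: E 188, A 41, C 487, D 528, B 245. Eliminate A.
Round 2: E 188, C 487, D 569, B 245. Eliminate E.
Round 3: C 487, D 757, B 245. D has a majority.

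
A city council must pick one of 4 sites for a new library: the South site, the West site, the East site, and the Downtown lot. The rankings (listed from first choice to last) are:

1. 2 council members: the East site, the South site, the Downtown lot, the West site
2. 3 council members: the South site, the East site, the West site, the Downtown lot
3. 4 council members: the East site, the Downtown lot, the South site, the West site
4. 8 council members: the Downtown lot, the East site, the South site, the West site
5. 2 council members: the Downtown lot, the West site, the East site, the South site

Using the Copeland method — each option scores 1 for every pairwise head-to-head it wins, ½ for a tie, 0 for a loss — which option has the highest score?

the Downtown lot

the South site: beats the West site; loses to the East site and the Downtown lot → score 1.
the West site: loses to the South site, the East site, and the Downtown lot → score 0.
the East site: beats the South site and the West site; loses to the Downtown lot → score 2.
the Downtown lot: beats the South site, the West site, and the East site → score 3.
the Downtown lot has the best pairwise record.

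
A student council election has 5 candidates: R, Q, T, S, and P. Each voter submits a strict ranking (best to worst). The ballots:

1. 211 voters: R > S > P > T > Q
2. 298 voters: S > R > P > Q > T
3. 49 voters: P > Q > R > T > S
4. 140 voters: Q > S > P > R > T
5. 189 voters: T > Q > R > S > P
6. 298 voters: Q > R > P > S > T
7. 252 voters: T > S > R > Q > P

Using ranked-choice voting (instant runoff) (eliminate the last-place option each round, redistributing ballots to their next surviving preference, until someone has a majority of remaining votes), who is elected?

Round 1: R 211, Q 438, T 441, S 298, P 49. Eliminate P.
Round 2: R 211, Q 487, T 441, S 298. Eliminate R.
Round 3: Q 487, T 441, S 509. Eliminate T.
Round 4: Q 676, S 761. S has a majority.

S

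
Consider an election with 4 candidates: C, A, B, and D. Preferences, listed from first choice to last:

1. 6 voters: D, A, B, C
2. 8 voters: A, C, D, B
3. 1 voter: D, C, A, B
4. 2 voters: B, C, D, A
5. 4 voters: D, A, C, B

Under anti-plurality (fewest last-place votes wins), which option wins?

D

Last-place votes: C 6, A 2, B 13, D 0.
D is ranked last by the fewest voters, so D wins.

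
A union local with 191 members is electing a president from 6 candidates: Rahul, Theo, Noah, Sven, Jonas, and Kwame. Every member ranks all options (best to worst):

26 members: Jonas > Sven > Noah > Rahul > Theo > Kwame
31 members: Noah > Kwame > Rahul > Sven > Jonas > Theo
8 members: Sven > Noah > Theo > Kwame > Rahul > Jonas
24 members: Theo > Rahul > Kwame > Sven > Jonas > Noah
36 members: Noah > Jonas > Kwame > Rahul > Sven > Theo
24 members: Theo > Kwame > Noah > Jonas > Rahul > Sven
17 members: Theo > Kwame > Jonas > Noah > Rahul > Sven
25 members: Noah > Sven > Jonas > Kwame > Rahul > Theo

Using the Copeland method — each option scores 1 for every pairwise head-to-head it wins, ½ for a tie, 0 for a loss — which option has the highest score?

Noah

Rahul: beats Theo and Sven; loses to Noah, Jonas, and Kwame → score 2.
Theo: beats Kwame; loses to Rahul, Noah, Sven, and Jonas → score 1.
Noah: beats Rahul, Theo, Sven, Jonas, and Kwame → score 5.
Sven: beats Theo; loses to Rahul, Noah, Jonas, and Kwame → score 1.
Jonas: beats Rahul, Theo, and Sven; loses to Noah and Kwame → score 3.
Kwame: beats Rahul, Sven, and Jonas; loses to Theo and Noah → score 3.
Noah has the best pairwise record.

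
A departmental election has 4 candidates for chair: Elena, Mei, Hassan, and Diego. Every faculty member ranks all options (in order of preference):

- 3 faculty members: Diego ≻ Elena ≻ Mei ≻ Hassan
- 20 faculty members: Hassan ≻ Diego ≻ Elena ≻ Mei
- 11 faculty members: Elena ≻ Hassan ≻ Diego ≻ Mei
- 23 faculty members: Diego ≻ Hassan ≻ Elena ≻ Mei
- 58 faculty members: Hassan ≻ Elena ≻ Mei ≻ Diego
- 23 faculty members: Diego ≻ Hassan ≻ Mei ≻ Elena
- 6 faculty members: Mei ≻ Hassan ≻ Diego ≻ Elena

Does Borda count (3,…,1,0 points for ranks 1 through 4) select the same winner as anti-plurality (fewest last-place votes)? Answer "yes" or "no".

Borda — scores: Elena 198, Mei 102, Hassan 360, Diego 204. Winner: Hassan.
Anti-plurality — last-place votes: Elena 29, Mei 54, Hassan 3, Diego 58. Winner: Hassan.
The two methods agree.

yes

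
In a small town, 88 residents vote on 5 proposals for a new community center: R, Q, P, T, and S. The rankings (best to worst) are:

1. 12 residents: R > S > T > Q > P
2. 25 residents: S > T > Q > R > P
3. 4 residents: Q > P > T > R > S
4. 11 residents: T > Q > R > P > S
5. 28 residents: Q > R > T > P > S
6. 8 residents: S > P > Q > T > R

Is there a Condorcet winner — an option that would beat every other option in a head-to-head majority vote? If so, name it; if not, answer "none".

Checking pairwise contests:
Q beats R 76–12.
T beats Q 48–40.
R beats P 76–12.
S beats T 45–43.
R beats S 55–33.
Every option loses at least one head-to-head, so there is no Condorcet winner.

none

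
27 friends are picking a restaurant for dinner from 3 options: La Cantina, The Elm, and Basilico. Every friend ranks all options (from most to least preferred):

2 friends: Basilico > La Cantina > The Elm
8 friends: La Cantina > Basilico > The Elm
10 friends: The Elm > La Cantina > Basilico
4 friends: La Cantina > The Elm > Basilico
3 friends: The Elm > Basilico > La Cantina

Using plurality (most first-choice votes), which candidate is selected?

The Elm

First-place votes: La Cantina 12, The Elm 13, Basilico 2.
The Elm has the most first-place votes.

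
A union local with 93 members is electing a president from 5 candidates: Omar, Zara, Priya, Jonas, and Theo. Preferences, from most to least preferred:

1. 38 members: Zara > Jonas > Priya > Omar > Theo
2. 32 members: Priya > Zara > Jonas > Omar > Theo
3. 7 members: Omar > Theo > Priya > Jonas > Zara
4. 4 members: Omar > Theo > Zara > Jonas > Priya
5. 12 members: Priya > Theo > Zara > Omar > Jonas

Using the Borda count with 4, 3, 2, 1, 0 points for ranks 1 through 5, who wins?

Omar: 38·1 + 32·1 + 7·4 + 4·4 + 12·1 = 126
Zara: 38·4 + 32·3 + 7·0 + 4·2 + 12·2 = 280
Priya: 38·2 + 32·4 + 7·2 + 4·0 + 12·4 = 266
Jonas: 38·3 + 32·2 + 7·1 + 4·1 + 12·0 = 189
Theo: 38·0 + 32·0 + 7·3 + 4·3 + 12·3 = 69
Zara has the highest Borda score (280).

Zara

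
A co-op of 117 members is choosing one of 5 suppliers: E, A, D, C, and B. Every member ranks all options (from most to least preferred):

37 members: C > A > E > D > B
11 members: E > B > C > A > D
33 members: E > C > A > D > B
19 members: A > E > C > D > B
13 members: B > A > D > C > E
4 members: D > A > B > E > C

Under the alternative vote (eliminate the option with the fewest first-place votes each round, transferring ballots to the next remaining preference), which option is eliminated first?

D

Round 1: E 44, A 19, D 4, C 37, B 13. Eliminate D.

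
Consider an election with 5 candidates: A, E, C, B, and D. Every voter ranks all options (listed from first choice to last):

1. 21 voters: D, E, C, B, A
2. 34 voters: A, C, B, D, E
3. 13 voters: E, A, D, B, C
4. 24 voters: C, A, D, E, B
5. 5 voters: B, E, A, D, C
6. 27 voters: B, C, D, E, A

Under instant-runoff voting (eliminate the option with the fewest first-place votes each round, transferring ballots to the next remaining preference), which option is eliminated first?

Round 1: A 34, E 13, C 24, B 32, D 21. Eliminate E.

E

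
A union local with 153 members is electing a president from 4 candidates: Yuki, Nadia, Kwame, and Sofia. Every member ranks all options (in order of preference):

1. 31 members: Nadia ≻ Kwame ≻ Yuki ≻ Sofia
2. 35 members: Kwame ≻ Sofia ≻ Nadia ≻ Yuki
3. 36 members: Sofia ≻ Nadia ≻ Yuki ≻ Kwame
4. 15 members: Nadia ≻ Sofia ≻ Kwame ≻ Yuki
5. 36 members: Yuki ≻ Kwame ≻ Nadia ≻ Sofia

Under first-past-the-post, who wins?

First-place votes: Yuki 36, Nadia 46, Kwame 35, Sofia 36.
Nadia has the most first-place votes.

Nadia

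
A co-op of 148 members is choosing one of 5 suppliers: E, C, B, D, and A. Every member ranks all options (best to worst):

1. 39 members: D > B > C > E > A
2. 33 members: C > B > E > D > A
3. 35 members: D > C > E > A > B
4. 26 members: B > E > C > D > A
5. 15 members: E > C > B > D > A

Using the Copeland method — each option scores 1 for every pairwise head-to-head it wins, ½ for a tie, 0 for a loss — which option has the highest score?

C

E: beats A; ties D; loses to C and B → score 1.5.
C: beats E, B, and A; ties D → score 3.5.
B: beats E and A; ties D; loses to C → score 2.5.
D: beats A; ties E, C, and B → score 2.5.
A: loses to E, C, B, and D → score 0.
C has the best pairwise record.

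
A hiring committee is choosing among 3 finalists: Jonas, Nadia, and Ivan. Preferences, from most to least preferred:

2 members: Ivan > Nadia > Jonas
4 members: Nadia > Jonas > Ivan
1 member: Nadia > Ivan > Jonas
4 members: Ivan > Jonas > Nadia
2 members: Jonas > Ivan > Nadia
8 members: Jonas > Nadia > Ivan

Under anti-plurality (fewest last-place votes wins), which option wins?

Jonas

Last-place votes: Jonas 3, Nadia 6, Ivan 12.
Jonas is ranked last by the fewest voters, so Jonas wins.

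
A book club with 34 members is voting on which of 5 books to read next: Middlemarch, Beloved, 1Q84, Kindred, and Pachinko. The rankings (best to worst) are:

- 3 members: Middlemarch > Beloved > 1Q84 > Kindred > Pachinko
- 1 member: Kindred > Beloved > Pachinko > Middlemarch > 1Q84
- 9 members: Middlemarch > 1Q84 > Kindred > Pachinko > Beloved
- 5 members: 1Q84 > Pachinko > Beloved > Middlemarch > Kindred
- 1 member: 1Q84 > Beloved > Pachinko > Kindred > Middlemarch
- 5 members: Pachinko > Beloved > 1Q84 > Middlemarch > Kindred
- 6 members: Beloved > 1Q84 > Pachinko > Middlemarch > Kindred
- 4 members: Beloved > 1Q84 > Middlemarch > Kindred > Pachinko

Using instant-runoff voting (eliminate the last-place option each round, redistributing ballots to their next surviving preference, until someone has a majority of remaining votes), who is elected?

Beloved

Round 1: Middlemarch 12, Beloved 10, 1Q84 6, Kindred 1, Pachinko 5. Eliminate Kindred.
Round 2: Middlemarch 12, Beloved 11, 1Q84 6, Pachinko 5. Eliminate Pachinko.
Round 3: Middlemarch 12, Beloved 16, 1Q84 6. Eliminate 1Q84.
Round 4: Middlemarch 12, Beloved 22. Beloved has a majority.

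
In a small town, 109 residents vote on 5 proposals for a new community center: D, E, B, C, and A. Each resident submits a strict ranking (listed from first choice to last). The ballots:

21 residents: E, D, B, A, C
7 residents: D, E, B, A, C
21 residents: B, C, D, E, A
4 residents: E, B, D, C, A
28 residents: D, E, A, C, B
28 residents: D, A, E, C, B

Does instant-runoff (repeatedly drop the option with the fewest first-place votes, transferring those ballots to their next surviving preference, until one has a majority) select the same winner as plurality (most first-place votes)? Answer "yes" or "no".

Instant-runoff — R1 D 63, E 25, B 21, C 0, A 0 (D winner). Winner: D.
Plurality — first-place votes: D 63, E 25, B 21, C 0, A 0. Winner: D.
The two methods agree.

yes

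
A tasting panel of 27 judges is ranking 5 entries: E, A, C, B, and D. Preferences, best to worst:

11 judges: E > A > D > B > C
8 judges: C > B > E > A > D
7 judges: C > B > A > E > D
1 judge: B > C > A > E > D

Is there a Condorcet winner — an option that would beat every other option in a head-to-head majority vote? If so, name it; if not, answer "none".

C

C vs E: 16–11 for C.
C vs A: 16–11 for C.
C vs B: 15–12 for C.
C vs D: 16–11 for C.
C beats every other option head-to-head.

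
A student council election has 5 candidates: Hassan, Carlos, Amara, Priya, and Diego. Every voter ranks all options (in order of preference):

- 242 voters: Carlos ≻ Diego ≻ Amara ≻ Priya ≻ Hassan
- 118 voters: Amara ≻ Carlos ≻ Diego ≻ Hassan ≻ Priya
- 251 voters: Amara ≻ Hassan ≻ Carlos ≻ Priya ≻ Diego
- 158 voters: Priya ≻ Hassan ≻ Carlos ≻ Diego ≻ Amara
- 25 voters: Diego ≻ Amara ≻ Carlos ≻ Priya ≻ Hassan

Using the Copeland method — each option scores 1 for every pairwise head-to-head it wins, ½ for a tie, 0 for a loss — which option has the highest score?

Carlos

Hassan: beats Carlos and Diego; loses to Amara and Priya → score 2.
Carlos: beats Amara, Priya, and Diego; loses to Hassan → score 3.
Amara: beats Hassan and Priya; loses to Carlos and Diego → score 2.
Priya: beats Hassan and Diego; loses to Carlos and Amara → score 2.
Diego: beats Amara; loses to Hassan, Carlos, and Priya → score 1.
Carlos has the best pairwise record.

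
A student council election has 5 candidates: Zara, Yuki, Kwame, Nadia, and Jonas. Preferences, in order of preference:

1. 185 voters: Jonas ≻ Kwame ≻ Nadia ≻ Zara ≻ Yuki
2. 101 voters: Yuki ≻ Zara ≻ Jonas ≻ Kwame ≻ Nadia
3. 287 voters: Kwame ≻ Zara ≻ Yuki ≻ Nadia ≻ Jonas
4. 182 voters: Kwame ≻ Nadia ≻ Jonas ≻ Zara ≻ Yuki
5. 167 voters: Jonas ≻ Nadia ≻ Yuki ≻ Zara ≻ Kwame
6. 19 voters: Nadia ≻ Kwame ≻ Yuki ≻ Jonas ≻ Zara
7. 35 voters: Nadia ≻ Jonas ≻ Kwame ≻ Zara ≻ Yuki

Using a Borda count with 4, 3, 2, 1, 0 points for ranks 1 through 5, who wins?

Zara: 185·1 + 101·3 + 287·3 + 182·1 + 167·1 + 19·0 + 35·1 = 1733
Yuki: 185·0 + 101·4 + 287·2 + 182·0 + 167·2 + 19·2 + 35·0 = 1350
Kwame: 185·3 + 101·1 + 287·4 + 182·4 + 167·0 + 19·3 + 35·2 = 2659
Nadia: 185·2 + 101·0 + 287·1 + 182·3 + 167·3 + 19·4 + 35·4 = 1920
Jonas: 185·4 + 101·2 + 287·0 + 182·2 + 167·4 + 19·1 + 35·3 = 2098
Kwame has the highest Borda score (2659).

Kwame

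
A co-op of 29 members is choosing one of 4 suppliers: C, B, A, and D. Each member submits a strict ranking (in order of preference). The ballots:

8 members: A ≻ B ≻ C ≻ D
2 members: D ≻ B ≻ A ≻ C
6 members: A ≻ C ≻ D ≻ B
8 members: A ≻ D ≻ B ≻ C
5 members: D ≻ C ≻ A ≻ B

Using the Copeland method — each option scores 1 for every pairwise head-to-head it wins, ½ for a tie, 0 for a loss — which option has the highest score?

C: loses to B, A, and D → score 0.
B: beats C; loses to A and D → score 1.
A: beats C, B, and D → score 3.
D: beats C and B; loses to A → score 2.
A has the best pairwise record.

A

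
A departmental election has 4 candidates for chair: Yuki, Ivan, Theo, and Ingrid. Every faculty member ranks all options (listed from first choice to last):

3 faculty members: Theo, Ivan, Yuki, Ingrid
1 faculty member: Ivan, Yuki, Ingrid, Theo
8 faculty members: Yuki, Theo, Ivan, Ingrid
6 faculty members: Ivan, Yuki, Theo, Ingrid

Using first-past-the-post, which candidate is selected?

Yuki

First-place votes: Yuki 8, Ivan 7, Theo 3, Ingrid 0.
Yuki has the most first-place votes.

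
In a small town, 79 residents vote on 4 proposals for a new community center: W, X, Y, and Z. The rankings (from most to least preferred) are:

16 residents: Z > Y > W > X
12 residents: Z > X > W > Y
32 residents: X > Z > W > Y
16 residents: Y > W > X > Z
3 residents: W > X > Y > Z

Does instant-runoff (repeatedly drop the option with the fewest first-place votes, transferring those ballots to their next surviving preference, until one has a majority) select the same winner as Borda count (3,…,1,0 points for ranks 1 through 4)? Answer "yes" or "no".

no

Instant-runoff — R1 W 3, X 32, Y 16, Z 28 (W out); R2 X 35, Y 16, Z 28 (Y out); R3 X 51, Z 28 (X winner). Winner: X.
Borda — scores: W 101, X 142, Y 83, Z 148. Winner: Z.
The two methods disagree.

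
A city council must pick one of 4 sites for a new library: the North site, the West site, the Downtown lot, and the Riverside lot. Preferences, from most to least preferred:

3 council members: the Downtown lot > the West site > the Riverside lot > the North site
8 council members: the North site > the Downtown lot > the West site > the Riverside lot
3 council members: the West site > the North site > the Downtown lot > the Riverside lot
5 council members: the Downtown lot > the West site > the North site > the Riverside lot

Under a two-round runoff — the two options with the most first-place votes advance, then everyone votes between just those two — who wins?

the North site

Round 1 first-place votes: the North site 8, the West site 3, the Downtown lot 8, the Riverside lot 0.
the Downtown lot and the North site advance.
Runoff: the Downtown lot is preferred to the North site by 8 voters; the North site by 11.
the North site wins the runoff.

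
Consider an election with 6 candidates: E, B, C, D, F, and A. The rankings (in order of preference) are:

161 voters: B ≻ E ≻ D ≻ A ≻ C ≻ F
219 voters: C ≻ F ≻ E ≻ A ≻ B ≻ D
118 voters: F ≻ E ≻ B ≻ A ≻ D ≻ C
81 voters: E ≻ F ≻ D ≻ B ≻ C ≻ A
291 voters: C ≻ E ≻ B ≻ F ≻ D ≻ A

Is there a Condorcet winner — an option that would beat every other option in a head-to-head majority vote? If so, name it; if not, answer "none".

C vs E: 510–360 for C.
C vs B: 510–360 for C.
C vs D: 510–360 for C.
C vs F: 671–199 for C.
C vs A: 591–279 for C.
C beats every other option head-to-head.

C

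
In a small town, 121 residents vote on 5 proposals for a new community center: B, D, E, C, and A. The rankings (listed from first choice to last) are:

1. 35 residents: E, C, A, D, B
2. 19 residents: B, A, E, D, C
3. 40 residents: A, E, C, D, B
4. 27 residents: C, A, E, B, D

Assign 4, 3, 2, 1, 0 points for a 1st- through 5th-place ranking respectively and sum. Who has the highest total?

B: 35·0 + 19·4 + 40·0 + 27·1 = 103
D: 35·1 + 19·1 + 40·1 + 27·0 = 94
E: 35·4 + 19·2 + 40·3 + 27·2 = 352
C: 35·3 + 19·0 + 40·2 + 27·4 = 293
A: 35·2 + 19·3 + 40·4 + 27·3 = 368
A has the highest Borda score (368).

A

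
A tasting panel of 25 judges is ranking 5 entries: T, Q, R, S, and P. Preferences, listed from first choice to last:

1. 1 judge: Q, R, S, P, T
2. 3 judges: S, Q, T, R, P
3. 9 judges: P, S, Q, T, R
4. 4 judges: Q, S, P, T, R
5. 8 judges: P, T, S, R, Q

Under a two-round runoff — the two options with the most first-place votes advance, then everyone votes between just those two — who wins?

Round 1 first-place votes: T 0, Q 5, R 0, S 3, P 17.
P and Q advance.
Runoff: P is preferred to Q by 17 voters; Q by 8.
P wins the runoff.

P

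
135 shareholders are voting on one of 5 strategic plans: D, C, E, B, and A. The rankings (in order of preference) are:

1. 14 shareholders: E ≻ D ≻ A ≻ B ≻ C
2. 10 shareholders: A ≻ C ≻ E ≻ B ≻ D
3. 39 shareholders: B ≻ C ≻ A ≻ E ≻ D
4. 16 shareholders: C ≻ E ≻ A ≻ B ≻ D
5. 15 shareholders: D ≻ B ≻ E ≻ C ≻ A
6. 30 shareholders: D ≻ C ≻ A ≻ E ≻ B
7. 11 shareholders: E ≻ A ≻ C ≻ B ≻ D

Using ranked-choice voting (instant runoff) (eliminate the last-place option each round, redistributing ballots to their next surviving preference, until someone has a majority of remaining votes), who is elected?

Round 1: D 45, C 16, E 25, B 39, A 10. Eliminate A.
Round 2: D 45, C 26, E 25, B 39. Eliminate E.
Round 3: D 59, C 37, B 39. Eliminate C.
Round 4: D 59, B 76. B has a majority.

B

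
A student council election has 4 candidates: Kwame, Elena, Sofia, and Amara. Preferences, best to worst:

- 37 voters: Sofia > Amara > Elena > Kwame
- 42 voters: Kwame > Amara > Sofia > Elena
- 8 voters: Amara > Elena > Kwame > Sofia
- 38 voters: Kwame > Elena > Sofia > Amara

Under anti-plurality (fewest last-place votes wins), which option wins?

Last-place votes: Kwame 37, Elena 42, Sofia 8, Amara 38.
Sofia is ranked last by the fewest voters, so Sofia wins.

Sofia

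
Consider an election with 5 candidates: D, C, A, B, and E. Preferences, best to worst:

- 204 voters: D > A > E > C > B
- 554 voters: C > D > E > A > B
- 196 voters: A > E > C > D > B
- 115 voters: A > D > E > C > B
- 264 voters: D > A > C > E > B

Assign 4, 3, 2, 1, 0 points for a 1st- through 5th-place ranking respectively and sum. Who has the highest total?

D

D: 204·4 + 554·3 + 196·1 + 115·3 + 264·4 = 4075
C: 204·1 + 554·4 + 196·2 + 115·1 + 264·2 = 3455
A: 204·3 + 554·1 + 196·4 + 115·4 + 264·3 = 3202
B: 204·0 + 554·0 + 196·0 + 115·0 + 264·0 = 0
E: 204·2 + 554·2 + 196·3 + 115·2 + 264·1 = 2598
D has the highest Borda score (4075).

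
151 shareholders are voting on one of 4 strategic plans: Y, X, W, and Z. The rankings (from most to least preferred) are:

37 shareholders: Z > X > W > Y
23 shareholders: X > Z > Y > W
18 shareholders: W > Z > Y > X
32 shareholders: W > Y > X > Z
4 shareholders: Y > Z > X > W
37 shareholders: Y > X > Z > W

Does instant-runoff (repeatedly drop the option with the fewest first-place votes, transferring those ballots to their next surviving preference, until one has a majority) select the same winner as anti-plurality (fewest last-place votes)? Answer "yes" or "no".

no

Instant-runoff — R1 Y 41, X 23, W 50, Z 37 (X out); R2 Y 41, W 50, Z 60 (Y out); R3 W 50, Z 101 (Z winner). Winner: Z.
Anti-plurality — last-place votes: Y 37, X 18, W 64, Z 32. Winner: X.
The two methods disagree.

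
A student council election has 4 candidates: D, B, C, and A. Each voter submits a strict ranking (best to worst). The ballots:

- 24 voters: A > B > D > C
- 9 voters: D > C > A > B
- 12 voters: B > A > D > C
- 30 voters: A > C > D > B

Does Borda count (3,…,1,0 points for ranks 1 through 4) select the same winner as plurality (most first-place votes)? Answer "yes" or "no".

Borda — scores: D 93, B 84, C 78, A 195. Winner: A.
Plurality — first-place votes: D 9, B 12, C 0, A 54. Winner: A.
The two methods agree.

yes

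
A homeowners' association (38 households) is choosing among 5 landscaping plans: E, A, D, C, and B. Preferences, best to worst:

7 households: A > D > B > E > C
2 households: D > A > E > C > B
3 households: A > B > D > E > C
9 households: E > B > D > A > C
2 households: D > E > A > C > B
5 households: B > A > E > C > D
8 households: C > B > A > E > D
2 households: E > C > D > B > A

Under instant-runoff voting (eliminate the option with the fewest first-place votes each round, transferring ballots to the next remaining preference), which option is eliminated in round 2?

Round 1: E 11, A 10, D 4, C 8, B 5. Eliminate D.
Round 2: E 13, A 12, C 8, B 5. Eliminate B.

B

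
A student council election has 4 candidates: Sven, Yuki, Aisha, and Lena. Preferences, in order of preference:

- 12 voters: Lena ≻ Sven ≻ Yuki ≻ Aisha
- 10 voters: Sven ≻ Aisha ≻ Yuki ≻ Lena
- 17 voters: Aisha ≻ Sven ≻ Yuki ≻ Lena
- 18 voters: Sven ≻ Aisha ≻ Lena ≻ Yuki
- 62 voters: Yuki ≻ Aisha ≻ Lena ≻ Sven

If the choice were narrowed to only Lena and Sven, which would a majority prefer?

Voters preferring Lena to Sven: 74; preferring Sven to Lena: 45.
Lena wins the head-to-head.

Lena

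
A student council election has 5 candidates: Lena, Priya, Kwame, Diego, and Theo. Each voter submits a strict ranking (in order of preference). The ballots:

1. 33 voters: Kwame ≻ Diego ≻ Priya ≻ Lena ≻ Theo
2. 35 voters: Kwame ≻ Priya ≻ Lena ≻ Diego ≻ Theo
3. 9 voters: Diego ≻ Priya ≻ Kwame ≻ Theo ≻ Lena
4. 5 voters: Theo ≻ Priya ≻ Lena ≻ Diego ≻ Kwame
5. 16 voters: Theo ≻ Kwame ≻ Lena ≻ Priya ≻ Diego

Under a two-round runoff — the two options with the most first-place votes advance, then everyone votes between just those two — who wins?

Kwame

Round 1 first-place votes: Lena 0, Priya 0, Kwame 68, Diego 9, Theo 21.
Kwame and Theo advance.
Runoff: Kwame is preferred to Theo by 77 voters; Theo by 21.
Kwame wins the runoff.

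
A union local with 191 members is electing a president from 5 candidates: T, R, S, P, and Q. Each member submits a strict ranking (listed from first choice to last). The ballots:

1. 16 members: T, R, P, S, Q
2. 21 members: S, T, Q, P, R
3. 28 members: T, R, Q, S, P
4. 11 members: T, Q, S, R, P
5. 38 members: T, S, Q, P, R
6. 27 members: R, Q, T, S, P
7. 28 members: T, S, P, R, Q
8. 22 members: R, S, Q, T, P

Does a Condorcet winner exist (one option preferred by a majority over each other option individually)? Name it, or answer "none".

T

T vs R: 142–49 for T.
T vs S: 148–43 for T.
T vs P: 191–0 for T.
T vs Q: 142–49 for T.
T beats every other option head-to-head.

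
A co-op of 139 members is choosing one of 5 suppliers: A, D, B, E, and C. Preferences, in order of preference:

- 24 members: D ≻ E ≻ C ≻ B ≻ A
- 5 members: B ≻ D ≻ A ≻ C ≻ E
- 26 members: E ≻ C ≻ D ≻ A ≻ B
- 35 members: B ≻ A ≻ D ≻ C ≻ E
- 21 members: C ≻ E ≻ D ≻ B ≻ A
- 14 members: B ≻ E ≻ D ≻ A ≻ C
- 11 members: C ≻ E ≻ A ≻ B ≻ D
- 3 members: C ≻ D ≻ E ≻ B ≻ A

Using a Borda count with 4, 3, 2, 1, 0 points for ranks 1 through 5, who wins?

A: 24·0 + 5·2 + 26·1 + 35·3 + 21·0 + 14·1 + 11·2 + 3·0 = 177
D: 24·4 + 5·3 + 26·2 + 35·2 + 21·2 + 14·2 + 11·0 + 3·3 = 312
B: 24·1 + 5·4 + 26·0 + 35·4 + 21·1 + 14·4 + 11·1 + 3·1 = 275
E: 24·3 + 5·0 + 26·4 + 35·0 + 21·3 + 14·3 + 11·3 + 3·2 = 320
C: 24·2 + 5·1 + 26·3 + 35·1 + 21·4 + 14·0 + 11·4 + 3·4 = 306
E has the highest Borda score (320).

E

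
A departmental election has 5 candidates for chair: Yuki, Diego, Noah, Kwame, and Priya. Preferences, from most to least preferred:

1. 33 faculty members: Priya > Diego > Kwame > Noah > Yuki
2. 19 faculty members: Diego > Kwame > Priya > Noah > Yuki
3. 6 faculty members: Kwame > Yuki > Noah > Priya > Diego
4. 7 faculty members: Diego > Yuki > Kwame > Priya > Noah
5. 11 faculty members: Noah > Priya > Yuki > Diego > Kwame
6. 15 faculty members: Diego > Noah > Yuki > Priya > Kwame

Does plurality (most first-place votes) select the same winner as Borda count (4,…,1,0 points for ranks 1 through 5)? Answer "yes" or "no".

yes

Plurality — first-place votes: Yuki 0, Diego 41, Noah 11, Kwame 6, Priya 33. Winner: Diego.
Borda — scores: Yuki 91, Diego 274, Noah 153, Kwame 161, Priya 231. Winner: Diego.
The two methods agree.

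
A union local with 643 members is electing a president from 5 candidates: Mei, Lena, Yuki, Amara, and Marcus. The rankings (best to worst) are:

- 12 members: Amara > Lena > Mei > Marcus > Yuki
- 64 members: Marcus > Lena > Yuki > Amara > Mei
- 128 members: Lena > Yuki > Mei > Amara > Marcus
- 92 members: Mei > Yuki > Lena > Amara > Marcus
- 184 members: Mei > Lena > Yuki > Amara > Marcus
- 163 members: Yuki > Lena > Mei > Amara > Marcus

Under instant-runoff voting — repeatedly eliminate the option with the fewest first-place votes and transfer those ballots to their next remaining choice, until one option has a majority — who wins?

Lena

Round 1: Mei 276, Lena 128, Yuki 163, Amara 12, Marcus 64. Eliminate Amara.
Round 2: Mei 276, Lena 140, Yuki 163, Marcus 64. Eliminate Marcus.
Round 3: Mei 276, Lena 204, Yuki 163. Eliminate Yuki.
Round 4: Mei 276, Lena 367. Lena has a majority.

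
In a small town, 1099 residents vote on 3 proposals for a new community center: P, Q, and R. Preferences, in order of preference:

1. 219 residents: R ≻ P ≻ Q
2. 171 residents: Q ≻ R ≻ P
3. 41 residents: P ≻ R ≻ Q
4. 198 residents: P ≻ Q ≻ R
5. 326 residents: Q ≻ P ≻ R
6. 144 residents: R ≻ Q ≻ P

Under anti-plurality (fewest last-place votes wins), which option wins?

Q

Last-place votes: P 315, Q 260, R 524.
Q is ranked last by the fewest voters, so Q wins.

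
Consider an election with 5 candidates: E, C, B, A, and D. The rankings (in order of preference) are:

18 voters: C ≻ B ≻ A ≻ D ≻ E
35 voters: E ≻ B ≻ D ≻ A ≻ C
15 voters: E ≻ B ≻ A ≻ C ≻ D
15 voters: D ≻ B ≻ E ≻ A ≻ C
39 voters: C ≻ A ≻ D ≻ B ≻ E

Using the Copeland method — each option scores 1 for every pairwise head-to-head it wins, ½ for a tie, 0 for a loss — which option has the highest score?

B

E: beats C and A; loses to B and D → score 2.
C: beats D; loses to E, B, and A → score 1.
B: beats E, C, A, and D → score 4.
A: beats C and D; loses to E and B → score 2.
D: beats E; loses to C, B, and A → score 1.
B has the best pairwise record.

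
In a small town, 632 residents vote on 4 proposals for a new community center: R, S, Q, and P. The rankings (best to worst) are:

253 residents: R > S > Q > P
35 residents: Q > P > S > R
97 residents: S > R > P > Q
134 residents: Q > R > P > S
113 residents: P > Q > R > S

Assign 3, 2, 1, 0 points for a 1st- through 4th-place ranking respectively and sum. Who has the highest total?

R

R: 253·3 + 35·0 + 97·2 + 134·2 + 113·1 = 1334
S: 253·2 + 35·1 + 97·3 + 134·0 + 113·0 = 832
Q: 253·1 + 35·3 + 97·0 + 134·3 + 113·2 = 986
P: 253·0 + 35·2 + 97·1 + 134·1 + 113·3 = 640
R has the highest Borda score (1334).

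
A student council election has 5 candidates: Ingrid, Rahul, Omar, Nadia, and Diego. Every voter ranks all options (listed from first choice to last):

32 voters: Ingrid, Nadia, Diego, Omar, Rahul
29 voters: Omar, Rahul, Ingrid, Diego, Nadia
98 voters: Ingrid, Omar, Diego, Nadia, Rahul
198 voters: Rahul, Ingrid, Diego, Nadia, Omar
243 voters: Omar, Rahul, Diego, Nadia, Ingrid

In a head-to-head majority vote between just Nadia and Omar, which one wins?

Voters preferring Nadia to Omar: 230; preferring Omar to Nadia: 370.
Omar wins the head-to-head.

Omar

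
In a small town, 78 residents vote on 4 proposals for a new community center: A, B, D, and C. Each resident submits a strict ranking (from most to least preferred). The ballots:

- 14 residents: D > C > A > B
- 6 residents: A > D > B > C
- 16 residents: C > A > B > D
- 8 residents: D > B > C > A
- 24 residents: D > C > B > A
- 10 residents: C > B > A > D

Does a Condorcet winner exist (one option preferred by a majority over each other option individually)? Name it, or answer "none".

D

D vs A: 46–32 for D.
D vs B: 52–26 for D.
D vs C: 52–26 for D.
D beats every other option head-to-head.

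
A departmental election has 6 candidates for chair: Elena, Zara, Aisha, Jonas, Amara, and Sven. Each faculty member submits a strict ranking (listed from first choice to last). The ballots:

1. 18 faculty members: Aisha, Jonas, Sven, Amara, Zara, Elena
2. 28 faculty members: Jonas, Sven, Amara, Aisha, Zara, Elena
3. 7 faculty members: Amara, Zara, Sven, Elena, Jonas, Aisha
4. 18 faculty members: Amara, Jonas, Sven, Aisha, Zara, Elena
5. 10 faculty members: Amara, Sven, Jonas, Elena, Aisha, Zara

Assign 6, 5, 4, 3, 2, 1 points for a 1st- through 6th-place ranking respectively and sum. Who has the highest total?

Elena: 18·1 + 28·1 + 7·3 + 18·1 + 10·3 = 115
Zara: 18·2 + 28·2 + 7·5 + 18·2 + 10·1 = 173
Aisha: 18·6 + 28·3 + 7·1 + 18·3 + 10·2 = 273
Jonas: 18·5 + 28·6 + 7·2 + 18·5 + 10·4 = 402
Amara: 18·3 + 28·4 + 7·6 + 18·6 + 10·6 = 376
Sven: 18·4 + 28·5 + 7·4 + 18·4 + 10·5 = 362
Jonas has the highest Borda score (402).

Jonas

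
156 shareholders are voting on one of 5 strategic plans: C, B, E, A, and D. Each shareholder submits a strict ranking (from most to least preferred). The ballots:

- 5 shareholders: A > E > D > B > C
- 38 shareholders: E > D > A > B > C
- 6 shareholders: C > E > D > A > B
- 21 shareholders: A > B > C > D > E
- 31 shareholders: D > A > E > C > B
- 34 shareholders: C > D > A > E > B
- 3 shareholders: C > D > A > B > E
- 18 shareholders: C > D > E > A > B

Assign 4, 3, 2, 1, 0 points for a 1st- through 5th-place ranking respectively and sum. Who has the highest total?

D

C: 5·0 + 38·0 + 6·4 + 21·2 + 31·1 + 34·4 + 3·4 + 18·4 = 317
B: 5·1 + 38·1 + 6·0 + 21·3 + 31·0 + 34·0 + 3·1 + 18·0 = 109
E: 5·3 + 38·4 + 6·3 + 21·0 + 31·2 + 34·1 + 3·0 + 18·2 = 317
A: 5·4 + 38·2 + 6·1 + 21·4 + 31·3 + 34·2 + 3·2 + 18·1 = 371
D: 5·2 + 38·3 + 6·2 + 21·1 + 31·4 + 34·3 + 3·3 + 18·3 = 446
D has the highest Borda score (446).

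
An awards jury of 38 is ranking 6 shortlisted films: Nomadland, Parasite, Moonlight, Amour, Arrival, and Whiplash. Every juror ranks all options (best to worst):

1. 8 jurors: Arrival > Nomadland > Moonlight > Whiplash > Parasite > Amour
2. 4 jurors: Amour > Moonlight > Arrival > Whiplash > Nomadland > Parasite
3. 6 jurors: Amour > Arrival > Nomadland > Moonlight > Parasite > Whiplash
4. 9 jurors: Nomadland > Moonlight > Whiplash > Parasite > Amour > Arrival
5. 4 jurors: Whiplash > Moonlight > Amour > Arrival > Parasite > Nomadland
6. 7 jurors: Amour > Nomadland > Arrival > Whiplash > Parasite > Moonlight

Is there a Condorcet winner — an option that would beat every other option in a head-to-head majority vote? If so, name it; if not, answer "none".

Checking pairwise contests:
Amour beats Nomadland 21–17.
Nomadland beats Parasite 34–4.
Nomadland beats Moonlight 30–8.
Moonlight beats Amour 21–17.
Amour beats Arrival 30–8.
Nomadland beats Whiplash 30–8.
Every option loses at least one head-to-head, so there is no Condorcet winner.

none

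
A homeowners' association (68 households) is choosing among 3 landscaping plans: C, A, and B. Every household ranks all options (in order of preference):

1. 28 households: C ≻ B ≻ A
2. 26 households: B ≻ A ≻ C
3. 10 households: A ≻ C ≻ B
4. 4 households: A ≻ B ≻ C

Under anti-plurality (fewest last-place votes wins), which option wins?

Last-place votes: C 30, A 28, B 10.
B is ranked last by the fewest voters, so B wins.

B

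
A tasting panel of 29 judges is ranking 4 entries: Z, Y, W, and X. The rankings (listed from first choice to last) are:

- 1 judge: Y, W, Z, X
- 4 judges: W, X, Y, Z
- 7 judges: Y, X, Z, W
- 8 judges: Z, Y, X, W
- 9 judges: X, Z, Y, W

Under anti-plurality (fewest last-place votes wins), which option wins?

Last-place votes: Z 4, Y 0, W 24, X 1.
Y is ranked last by the fewest voters, so Y wins.

Y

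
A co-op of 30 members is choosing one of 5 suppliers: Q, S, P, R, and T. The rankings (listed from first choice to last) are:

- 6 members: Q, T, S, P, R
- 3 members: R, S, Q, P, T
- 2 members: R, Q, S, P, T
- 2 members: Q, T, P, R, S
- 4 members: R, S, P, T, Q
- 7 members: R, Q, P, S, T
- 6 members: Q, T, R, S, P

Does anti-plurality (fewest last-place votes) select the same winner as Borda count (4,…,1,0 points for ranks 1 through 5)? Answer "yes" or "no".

Anti-plurality — last-place votes: Q 4, S 2, P 6, R 6, T 12. Winner: S.
Borda — scores: Q 89, S 50, P 37, R 78, T 46. Winner: Q.
The two methods disagree.

no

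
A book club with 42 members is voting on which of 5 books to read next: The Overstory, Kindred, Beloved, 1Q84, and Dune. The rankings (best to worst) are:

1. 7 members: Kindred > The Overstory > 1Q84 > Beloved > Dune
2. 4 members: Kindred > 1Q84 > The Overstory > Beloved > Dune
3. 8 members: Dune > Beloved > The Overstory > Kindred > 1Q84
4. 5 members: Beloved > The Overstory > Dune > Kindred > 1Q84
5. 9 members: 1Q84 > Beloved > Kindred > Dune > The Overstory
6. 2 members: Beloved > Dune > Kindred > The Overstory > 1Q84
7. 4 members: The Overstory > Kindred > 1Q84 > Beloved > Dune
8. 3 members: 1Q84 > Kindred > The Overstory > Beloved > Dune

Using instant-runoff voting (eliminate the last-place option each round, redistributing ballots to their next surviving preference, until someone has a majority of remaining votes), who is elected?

Kindred

Round 1: The Overstory 4, Kindred 11, Beloved 7, 1Q84 12, Dune 8. Eliminate The Overstory.
Round 2: Kindred 15, Beloved 7, 1Q84 12, Dune 8. Eliminate Beloved.
Round 3: Kindred 15, 1Q84 12, Dune 15. Eliminate 1Q84.
Round 4: Kindred 27, Dune 15. Kindred has a majority.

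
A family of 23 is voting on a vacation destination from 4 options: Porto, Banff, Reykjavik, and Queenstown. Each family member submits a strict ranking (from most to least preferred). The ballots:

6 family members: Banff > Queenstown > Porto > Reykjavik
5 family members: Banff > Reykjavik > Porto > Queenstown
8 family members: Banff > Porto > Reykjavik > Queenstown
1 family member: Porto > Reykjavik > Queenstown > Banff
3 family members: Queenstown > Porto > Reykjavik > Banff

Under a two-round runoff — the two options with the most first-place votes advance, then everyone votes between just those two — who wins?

Banff

Round 1 first-place votes: Porto 1, Banff 19, Reykjavik 0, Queenstown 3.
Banff and Queenstown advance.
Runoff: Banff is preferred to Queenstown by 19 voters; Queenstown by 4.
Banff wins the runoff.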